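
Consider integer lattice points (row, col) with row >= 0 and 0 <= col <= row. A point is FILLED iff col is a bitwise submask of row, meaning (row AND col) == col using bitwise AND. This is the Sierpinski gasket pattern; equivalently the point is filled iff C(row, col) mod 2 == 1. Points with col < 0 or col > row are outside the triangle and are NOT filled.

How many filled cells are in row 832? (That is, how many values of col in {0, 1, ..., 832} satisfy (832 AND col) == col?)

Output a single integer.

832 in binary = 1101000000
popcount(832) = number of 1-bits in 1101000000 = 3
A col c satisfies (832 AND c) == c iff every set bit of c is also set in 832; each of the 3 set bits of 832 can independently be on or off in c.
count = 2^3 = 8

Answer: 8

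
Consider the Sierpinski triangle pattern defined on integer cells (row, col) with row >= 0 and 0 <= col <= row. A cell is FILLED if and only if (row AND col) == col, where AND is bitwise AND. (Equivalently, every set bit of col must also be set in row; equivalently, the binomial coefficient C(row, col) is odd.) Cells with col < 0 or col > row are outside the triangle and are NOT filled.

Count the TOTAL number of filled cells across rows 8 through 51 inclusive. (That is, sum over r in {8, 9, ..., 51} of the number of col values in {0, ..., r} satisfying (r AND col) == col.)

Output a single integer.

Answer: 414

Derivation:
r8=1000 pc1: +2 =2
r9=1001 pc2: +4 =6
r10=1010 pc2: +4 =10
r11=1011 pc3: +8 =18
r12=1100 pc2: +4 =22
r13=1101 pc3: +8 =30
r14=1110 pc3: +8 =38
r15=1111 pc4: +16 =54
r16=10000 pc1: +2 =56
r17=10001 pc2: +4 =60
r18=10010 pc2: +4 =64
r19=10011 pc3: +8 =72
r20=10100 pc2: +4 =76
r21=10101 pc3: +8 =84
r22=10110 pc3: +8 =92
r23=10111 pc4: +16 =108
r24=11000 pc2: +4 =112
r25=11001 pc3: +8 =120
r26=11010 pc3: +8 =128
r27=11011 pc4: +16 =144
r28=11100 pc3: +8 =152
r29=11101 pc4: +16 =168
r30=11110 pc4: +16 =184
r31=11111 pc5: +32 =216
r32=100000 pc1: +2 =218
r33=100001 pc2: +4 =222
r34=100010 pc2: +4 =226
r35=100011 pc3: +8 =234
r36=100100 pc2: +4 =238
r37=100101 pc3: +8 =246
r38=100110 pc3: +8 =254
r39=100111 pc4: +16 =270
r40=101000 pc2: +4 =274
r41=101001 pc3: +8 =282
r42=101010 pc3: +8 =290
r43=101011 pc4: +16 =306
r44=101100 pc3: +8 =314
r45=101101 pc4: +16 =330
r46=101110 pc4: +16 =346
r47=101111 pc5: +32 =378
r48=110000 pc2: +4 =382
r49=110001 pc3: +8 =390
r50=110010 pc3: +8 =398
r51=110011 pc4: +16 =414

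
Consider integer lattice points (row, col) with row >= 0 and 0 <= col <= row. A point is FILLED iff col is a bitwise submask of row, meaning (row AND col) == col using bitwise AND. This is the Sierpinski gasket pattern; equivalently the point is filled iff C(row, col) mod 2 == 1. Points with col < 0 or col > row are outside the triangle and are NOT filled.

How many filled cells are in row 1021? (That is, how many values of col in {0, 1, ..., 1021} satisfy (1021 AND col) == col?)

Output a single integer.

Answer: 512

Derivation:
1021 in binary = 1111111101
popcount(1021) = number of 1-bits in 1111111101 = 9
A col c satisfies (1021 AND c) == c iff every set bit of c is also set in 1021; each of the 9 set bits of 1021 can independently be on or off in c.
count = 2^9 = 512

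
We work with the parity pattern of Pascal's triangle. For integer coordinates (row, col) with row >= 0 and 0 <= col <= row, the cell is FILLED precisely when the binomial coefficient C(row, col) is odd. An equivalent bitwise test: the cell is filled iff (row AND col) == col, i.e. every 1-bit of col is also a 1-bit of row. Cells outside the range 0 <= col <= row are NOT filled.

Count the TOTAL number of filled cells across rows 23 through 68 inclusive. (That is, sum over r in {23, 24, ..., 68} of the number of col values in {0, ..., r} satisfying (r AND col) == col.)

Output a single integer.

r23=10111 pc4: +16 =16
r24=11000 pc2: +4 =20
r25=11001 pc3: +8 =28
r26=11010 pc3: +8 =36
r27=11011 pc4: +16 =52
r28=11100 pc3: +8 =60
r29=11101 pc4: +16 =76
r30=11110 pc4: +16 =92
r31=11111 pc5: +32 =124
r32=100000 pc1: +2 =126
r33=100001 pc2: +4 =130
r34=100010 pc2: +4 =134
r35=100011 pc3: +8 =142
r36=100100 pc2: +4 =146
r37=100101 pc3: +8 =154
r38=100110 pc3: +8 =162
r39=100111 pc4: +16 =178
r40=101000 pc2: +4 =182
r41=101001 pc3: +8 =190
r42=101010 pc3: +8 =198
r43=101011 pc4: +16 =214
r44=101100 pc3: +8 =222
r45=101101 pc4: +16 =238
r46=101110 pc4: +16 =254
r47=101111 pc5: +32 =286
r48=110000 pc2: +4 =290
r49=110001 pc3: +8 =298
r50=110010 pc3: +8 =306
r51=110011 pc4: +16 =322
r52=110100 pc3: +8 =330
r53=110101 pc4: +16 =346
r54=110110 pc4: +16 =362
r55=110111 pc5: +32 =394
r56=111000 pc3: +8 =402
r57=111001 pc4: +16 =418
r58=111010 pc4: +16 =434
r59=111011 pc5: +32 =466
r60=111100 pc4: +16 =482
r61=111101 pc5: +32 =514
r62=111110 pc5: +32 =546
r63=111111 pc6: +64 =610
r64=1000000 pc1: +2 =612
r65=1000001 pc2: +4 =616
r66=1000010 pc2: +4 =620
r67=1000011 pc3: +8 =628
r68=1000100 pc2: +4 =632

Answer: 632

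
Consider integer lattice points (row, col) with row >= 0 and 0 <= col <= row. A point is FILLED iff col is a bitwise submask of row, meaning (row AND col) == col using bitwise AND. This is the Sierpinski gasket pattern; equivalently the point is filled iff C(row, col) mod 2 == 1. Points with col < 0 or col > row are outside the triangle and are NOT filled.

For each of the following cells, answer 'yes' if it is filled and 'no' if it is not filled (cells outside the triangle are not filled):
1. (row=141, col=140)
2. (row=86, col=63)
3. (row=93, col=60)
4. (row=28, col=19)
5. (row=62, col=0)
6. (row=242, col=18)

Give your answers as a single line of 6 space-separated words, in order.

(141,140): row=0b10001101, col=0b10001100, row AND col = 0b10001100 = 140; 140 == 140 -> filled
(86,63): row=0b1010110, col=0b111111, row AND col = 0b10110 = 22; 22 != 63 -> empty
(93,60): row=0b1011101, col=0b111100, row AND col = 0b11100 = 28; 28 != 60 -> empty
(28,19): row=0b11100, col=0b10011, row AND col = 0b10000 = 16; 16 != 19 -> empty
(62,0): row=0b111110, col=0b0, row AND col = 0b0 = 0; 0 == 0 -> filled
(242,18): row=0b11110010, col=0b10010, row AND col = 0b10010 = 18; 18 == 18 -> filled

Answer: yes no no no yes yes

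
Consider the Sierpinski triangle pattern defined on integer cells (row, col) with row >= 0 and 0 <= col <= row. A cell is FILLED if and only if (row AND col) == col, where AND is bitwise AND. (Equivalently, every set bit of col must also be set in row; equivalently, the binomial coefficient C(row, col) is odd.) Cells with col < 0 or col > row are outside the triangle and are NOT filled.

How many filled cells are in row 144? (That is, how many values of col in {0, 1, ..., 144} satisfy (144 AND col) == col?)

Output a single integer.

144 in binary = 10010000
popcount(144) = number of 1-bits in 10010000 = 2
A col c satisfies (144 AND c) == c iff every set bit of c is also set in 144; each of the 2 set bits of 144 can independently be on or off in c.
count = 2^2 = 4

Answer: 4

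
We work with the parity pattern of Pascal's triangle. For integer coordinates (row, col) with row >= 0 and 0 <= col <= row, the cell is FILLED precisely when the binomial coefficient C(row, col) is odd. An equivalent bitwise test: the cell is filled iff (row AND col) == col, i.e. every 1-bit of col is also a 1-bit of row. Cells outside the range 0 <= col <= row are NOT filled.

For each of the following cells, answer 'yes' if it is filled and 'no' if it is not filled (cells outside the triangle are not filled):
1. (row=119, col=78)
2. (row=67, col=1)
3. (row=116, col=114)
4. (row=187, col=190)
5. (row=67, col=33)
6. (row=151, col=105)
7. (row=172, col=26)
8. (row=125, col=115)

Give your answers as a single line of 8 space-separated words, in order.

(119,78): row=0b1110111, col=0b1001110, row AND col = 0b1000110 = 70; 70 != 78 -> empty
(67,1): row=0b1000011, col=0b1, row AND col = 0b1 = 1; 1 == 1 -> filled
(116,114): row=0b1110100, col=0b1110010, row AND col = 0b1110000 = 112; 112 != 114 -> empty
(187,190): col outside [0, 187] -> not filled
(67,33): row=0b1000011, col=0b100001, row AND col = 0b1 = 1; 1 != 33 -> empty
(151,105): row=0b10010111, col=0b1101001, row AND col = 0b1 = 1; 1 != 105 -> empty
(172,26): row=0b10101100, col=0b11010, row AND col = 0b1000 = 8; 8 != 26 -> empty
(125,115): row=0b1111101, col=0b1110011, row AND col = 0b1110001 = 113; 113 != 115 -> empty

Answer: no yes no no no no no no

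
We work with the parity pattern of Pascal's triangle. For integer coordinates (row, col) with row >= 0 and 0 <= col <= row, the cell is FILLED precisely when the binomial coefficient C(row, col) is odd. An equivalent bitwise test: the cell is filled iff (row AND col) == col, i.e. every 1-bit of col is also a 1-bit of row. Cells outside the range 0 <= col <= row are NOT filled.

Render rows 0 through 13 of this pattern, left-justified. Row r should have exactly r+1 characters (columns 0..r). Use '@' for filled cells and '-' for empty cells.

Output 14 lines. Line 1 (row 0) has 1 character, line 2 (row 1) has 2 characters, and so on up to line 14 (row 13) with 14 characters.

r0=0: @
r1=1: @@
r2=10: @-@
r3=11: @@@@
r4=100: @---@
r5=101: @@--@@
r6=110: @-@-@-@
r7=111: @@@@@@@@
r8=1000: @-------@
r9=1001: @@------@@
r10=1010: @-@-----@-@
r11=1011: @@@@----@@@@
r12=1100: @---@---@---@
r13=1101: @@--@@--@@--@@

Answer: @
@@
@-@
@@@@
@---@
@@--@@
@-@-@-@
@@@@@@@@
@-------@
@@------@@
@-@-----@-@
@@@@----@@@@
@---@---@---@
@@--@@--@@--@@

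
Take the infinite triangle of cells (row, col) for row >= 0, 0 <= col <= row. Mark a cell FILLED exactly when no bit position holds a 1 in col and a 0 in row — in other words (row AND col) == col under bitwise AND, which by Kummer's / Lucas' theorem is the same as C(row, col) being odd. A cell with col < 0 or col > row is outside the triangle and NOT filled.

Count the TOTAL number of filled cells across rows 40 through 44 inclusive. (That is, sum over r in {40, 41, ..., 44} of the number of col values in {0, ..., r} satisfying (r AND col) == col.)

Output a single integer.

r40=101000 pc2: +4 =4
r41=101001 pc3: +8 =12
r42=101010 pc3: +8 =20
r43=101011 pc4: +16 =36
r44=101100 pc3: +8 =44

Answer: 44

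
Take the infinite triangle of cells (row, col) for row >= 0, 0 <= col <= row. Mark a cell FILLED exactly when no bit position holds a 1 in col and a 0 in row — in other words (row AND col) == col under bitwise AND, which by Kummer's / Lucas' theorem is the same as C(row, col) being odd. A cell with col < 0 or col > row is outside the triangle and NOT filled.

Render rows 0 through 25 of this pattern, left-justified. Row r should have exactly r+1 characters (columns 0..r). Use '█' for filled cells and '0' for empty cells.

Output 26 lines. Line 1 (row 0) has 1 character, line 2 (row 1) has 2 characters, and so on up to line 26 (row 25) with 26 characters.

r0=0: █
r1=1: ██
r2=10: █0█
r3=11: ████
r4=100: █000█
r5=101: ██00██
r6=110: █0█0█0█
r7=111: ████████
r8=1000: █0000000█
r9=1001: ██000000██
r10=1010: █0█00000█0█
r11=1011: ████0000████
r12=1100: █000█000█000█
r13=1101: ██00██00██00██
r14=1110: █0█0█0█0█0█0█0█
r15=1111: ████████████████
r16=10000: █000000000000000█
r17=10001: ██00000000000000██
r18=10010: █0█0000000000000█0█
r19=10011: ████000000000000████
r20=10100: █000█00000000000█000█
r21=10101: ██00██0000000000██00██
r22=10110: █0█0█0█000000000█0█0█0█
r23=10111: ████████00000000████████
r24=11000: █0000000█0000000█0000000█
r25=11001: ██000000██000000██000000██

Answer: █
██
█0█
████
█000█
██00██
█0█0█0█
████████
█0000000█
██000000██
█0█00000█0█
████0000████
█000█000█000█
██00██00██00██
█0█0█0█0█0█0█0█
████████████████
█000000000000000█
██00000000000000██
█0█0000000000000█0█
████000000000000████
█000█00000000000█000█
██00██0000000000██00██
█0█0█0█000000000█0█0█0█
████████00000000████████
█0000000█0000000█0000000█
██000000██000000██000000██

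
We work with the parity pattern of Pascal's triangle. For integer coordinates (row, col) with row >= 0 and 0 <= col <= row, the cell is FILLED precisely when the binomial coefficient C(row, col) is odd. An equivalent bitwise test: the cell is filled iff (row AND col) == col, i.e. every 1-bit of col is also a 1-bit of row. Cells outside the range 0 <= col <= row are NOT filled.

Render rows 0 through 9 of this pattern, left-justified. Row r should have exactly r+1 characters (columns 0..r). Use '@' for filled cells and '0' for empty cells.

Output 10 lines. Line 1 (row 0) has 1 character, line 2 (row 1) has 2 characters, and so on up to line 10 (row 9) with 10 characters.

Answer: @
@@
@0@
@@@@
@000@
@@00@@
@0@0@0@
@@@@@@@@
@0000000@
@@000000@@

Derivation:
r0=0: @
r1=1: @@
r2=10: @0@
r3=11: @@@@
r4=100: @000@
r5=101: @@00@@
r6=110: @0@0@0@
r7=111: @@@@@@@@
r8=1000: @0000000@
r9=1001: @@000000@@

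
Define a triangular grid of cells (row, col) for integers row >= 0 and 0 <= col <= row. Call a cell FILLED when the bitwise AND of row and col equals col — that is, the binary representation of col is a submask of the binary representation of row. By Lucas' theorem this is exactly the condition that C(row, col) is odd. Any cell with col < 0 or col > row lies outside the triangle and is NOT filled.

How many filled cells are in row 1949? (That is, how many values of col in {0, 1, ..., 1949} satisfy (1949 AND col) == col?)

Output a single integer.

1949 in binary = 11110011101
popcount(1949) = number of 1-bits in 11110011101 = 8
A col c satisfies (1949 AND c) == c iff every set bit of c is also set in 1949; each of the 8 set bits of 1949 can independently be on or off in c.
count = 2^8 = 256

Answer: 256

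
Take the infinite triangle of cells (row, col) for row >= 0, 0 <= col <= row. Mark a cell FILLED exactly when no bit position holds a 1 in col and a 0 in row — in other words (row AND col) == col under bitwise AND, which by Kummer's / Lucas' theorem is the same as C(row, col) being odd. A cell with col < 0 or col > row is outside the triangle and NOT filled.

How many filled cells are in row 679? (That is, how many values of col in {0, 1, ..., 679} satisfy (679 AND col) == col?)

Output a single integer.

Answer: 64

Derivation:
679 in binary = 1010100111
popcount(679) = number of 1-bits in 1010100111 = 6
A col c satisfies (679 AND c) == c iff every set bit of c is also set in 679; each of the 6 set bits of 679 can independently be on or off in c.
count = 2^6 = 64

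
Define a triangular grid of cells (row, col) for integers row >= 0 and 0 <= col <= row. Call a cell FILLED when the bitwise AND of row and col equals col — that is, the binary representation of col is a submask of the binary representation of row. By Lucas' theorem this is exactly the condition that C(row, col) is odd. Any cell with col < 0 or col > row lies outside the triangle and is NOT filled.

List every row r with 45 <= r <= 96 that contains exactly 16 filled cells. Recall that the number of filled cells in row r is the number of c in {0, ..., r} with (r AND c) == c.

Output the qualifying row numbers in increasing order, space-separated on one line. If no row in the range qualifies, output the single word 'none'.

Row r has 2^popcount(r) filled cells, so we need popcount(r) = log2(16) = 4.
Scan r = 45..96 and keep those with exactly 4 one-bits:
r=45=101101 popcount=4 -> KEEP
r=46=101110 popcount=4 -> KEEP
r=47=101111 popcount=5 -> skip
r=48=110000 popcount=2 -> skip
r=49=110001 popcount=3 -> skip
r=50=110010 popcount=3 -> skip
r=51=110011 popcount=4 -> KEEP
r=52=110100 popcount=3 -> skip
r=53=110101 popcount=4 -> KEEP
r=54=110110 popcount=4 -> KEEP
r=55=110111 popcount=5 -> skip
r=56=111000 popcount=3 -> skip
r=57=111001 popcount=4 -> KEEP
r=58=111010 popcount=4 -> KEEP
r=59=111011 popcount=5 -> skip
r=60=111100 popcount=4 -> KEEP
r=61=111101 popcount=5 -> skip
r=62=111110 popcount=5 -> skip
r=63=111111 popcount=6 -> skip
r=64=1000000 popcount=1 -> skip
r=65=1000001 popcount=2 -> skip
r=66=1000010 popcount=2 -> skip
r=67=1000011 popcount=3 -> skip
r=68=1000100 popcount=2 -> skip
r=69=1000101 popcount=3 -> skip
r=70=1000110 popcount=3 -> skip
r=71=1000111 popcount=4 -> KEEP
r=72=1001000 popcount=2 -> skip
r=73=1001001 popcount=3 -> skip
r=74=1001010 popcount=3 -> skip
r=75=1001011 popcount=4 -> KEEP
r=76=1001100 popcount=3 -> skip
r=77=1001101 popcount=4 -> KEEP
r=78=1001110 popcount=4 -> KEEP
r=79=1001111 popcount=5 -> skip
r=80=1010000 popcount=2 -> skip
r=81=1010001 popcount=3 -> skip
r=82=1010010 popcount=3 -> skip
r=83=1010011 popcount=4 -> KEEP
r=84=1010100 popcount=3 -> skip
r=85=1010101 popcount=4 -> KEEP
r=86=1010110 popcount=4 -> KEEP
r=87=1010111 popcount=5 -> skip
r=88=1011000 popcount=3 -> skip
r=89=1011001 popcount=4 -> KEEP
r=90=1011010 popcount=4 -> KEEP
r=91=1011011 popcount=5 -> skip
r=92=1011100 popcount=4 -> KEEP
r=93=1011101 popcount=5 -> skip
r=94=1011110 popcount=5 -> skip
r=95=1011111 popcount=6 -> skip
r=96=1100000 popcount=2 -> skip
Kept rows: 45 46 51 53 54 57 58 60 71 75 77 78 83 85 86 89 90 92

Answer: 45 46 51 53 54 57 58 60 71 75 77 78 83 85 86 89 90 92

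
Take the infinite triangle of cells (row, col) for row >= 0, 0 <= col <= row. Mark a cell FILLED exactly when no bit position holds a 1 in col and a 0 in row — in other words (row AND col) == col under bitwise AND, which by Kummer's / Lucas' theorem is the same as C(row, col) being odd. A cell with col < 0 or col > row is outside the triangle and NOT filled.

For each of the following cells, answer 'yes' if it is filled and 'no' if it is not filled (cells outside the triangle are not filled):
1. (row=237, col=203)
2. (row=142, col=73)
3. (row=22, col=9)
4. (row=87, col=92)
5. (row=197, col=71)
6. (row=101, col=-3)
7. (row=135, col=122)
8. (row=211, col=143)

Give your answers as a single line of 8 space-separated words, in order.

Answer: no no no no no no no no

Derivation:
(237,203): row=0b11101101, col=0b11001011, row AND col = 0b11001001 = 201; 201 != 203 -> empty
(142,73): row=0b10001110, col=0b1001001, row AND col = 0b1000 = 8; 8 != 73 -> empty
(22,9): row=0b10110, col=0b1001, row AND col = 0b0 = 0; 0 != 9 -> empty
(87,92): col outside [0, 87] -> not filled
(197,71): row=0b11000101, col=0b1000111, row AND col = 0b1000101 = 69; 69 != 71 -> empty
(101,-3): col outside [0, 101] -> not filled
(135,122): row=0b10000111, col=0b1111010, row AND col = 0b10 = 2; 2 != 122 -> empty
(211,143): row=0b11010011, col=0b10001111, row AND col = 0b10000011 = 131; 131 != 143 -> empty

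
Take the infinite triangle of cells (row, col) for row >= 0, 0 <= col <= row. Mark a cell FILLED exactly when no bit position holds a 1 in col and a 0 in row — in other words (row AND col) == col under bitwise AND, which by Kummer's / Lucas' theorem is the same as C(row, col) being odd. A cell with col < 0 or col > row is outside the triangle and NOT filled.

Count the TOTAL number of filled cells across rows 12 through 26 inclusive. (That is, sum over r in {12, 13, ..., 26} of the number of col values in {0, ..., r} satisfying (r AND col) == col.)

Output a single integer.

r12=1100 pc2: +4 =4
r13=1101 pc3: +8 =12
r14=1110 pc3: +8 =20
r15=1111 pc4: +16 =36
r16=10000 pc1: +2 =38
r17=10001 pc2: +4 =42
r18=10010 pc2: +4 =46
r19=10011 pc3: +8 =54
r20=10100 pc2: +4 =58
r21=10101 pc3: +8 =66
r22=10110 pc3: +8 =74
r23=10111 pc4: +16 =90
r24=11000 pc2: +4 =94
r25=11001 pc3: +8 =102
r26=11010 pc3: +8 =110

Answer: 110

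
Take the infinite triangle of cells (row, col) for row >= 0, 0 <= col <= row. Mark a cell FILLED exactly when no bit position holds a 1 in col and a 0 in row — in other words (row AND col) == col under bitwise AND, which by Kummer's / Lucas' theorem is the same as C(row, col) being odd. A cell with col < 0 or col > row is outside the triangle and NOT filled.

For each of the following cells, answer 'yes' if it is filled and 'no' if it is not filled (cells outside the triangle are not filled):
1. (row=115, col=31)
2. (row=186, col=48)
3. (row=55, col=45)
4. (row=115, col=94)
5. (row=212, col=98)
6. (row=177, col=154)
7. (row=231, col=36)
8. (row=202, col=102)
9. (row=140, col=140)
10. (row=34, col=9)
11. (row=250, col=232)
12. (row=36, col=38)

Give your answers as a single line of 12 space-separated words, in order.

Answer: no yes no no no no yes no yes no yes no

Derivation:
(115,31): row=0b1110011, col=0b11111, row AND col = 0b10011 = 19; 19 != 31 -> empty
(186,48): row=0b10111010, col=0b110000, row AND col = 0b110000 = 48; 48 == 48 -> filled
(55,45): row=0b110111, col=0b101101, row AND col = 0b100101 = 37; 37 != 45 -> empty
(115,94): row=0b1110011, col=0b1011110, row AND col = 0b1010010 = 82; 82 != 94 -> empty
(212,98): row=0b11010100, col=0b1100010, row AND col = 0b1000000 = 64; 64 != 98 -> empty
(177,154): row=0b10110001, col=0b10011010, row AND col = 0b10010000 = 144; 144 != 154 -> empty
(231,36): row=0b11100111, col=0b100100, row AND col = 0b100100 = 36; 36 == 36 -> filled
(202,102): row=0b11001010, col=0b1100110, row AND col = 0b1000010 = 66; 66 != 102 -> empty
(140,140): row=0b10001100, col=0b10001100, row AND col = 0b10001100 = 140; 140 == 140 -> filled
(34,9): row=0b100010, col=0b1001, row AND col = 0b0 = 0; 0 != 9 -> empty
(250,232): row=0b11111010, col=0b11101000, row AND col = 0b11101000 = 232; 232 == 232 -> filled
(36,38): col outside [0, 36] -> not filled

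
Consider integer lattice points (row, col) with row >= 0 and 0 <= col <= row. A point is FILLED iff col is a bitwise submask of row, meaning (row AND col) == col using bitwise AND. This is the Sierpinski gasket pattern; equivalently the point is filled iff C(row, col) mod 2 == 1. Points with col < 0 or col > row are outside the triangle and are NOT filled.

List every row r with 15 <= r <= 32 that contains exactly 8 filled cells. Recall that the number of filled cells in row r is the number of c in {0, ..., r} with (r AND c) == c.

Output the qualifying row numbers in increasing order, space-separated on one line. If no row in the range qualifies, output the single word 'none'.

Row r has 2^popcount(r) filled cells, so we need popcount(r) = log2(8) = 3.
Scan r = 15..32 and keep those with exactly 3 one-bits:
r=15=1111 popcount=4 -> skip
r=16=10000 popcount=1 -> skip
r=17=10001 popcount=2 -> skip
r=18=10010 popcount=2 -> skip
r=19=10011 popcount=3 -> KEEP
r=20=10100 popcount=2 -> skip
r=21=10101 popcount=3 -> KEEP
r=22=10110 popcount=3 -> KEEP
r=23=10111 popcount=4 -> skip
r=24=11000 popcount=2 -> skip
r=25=11001 popcount=3 -> KEEP
r=26=11010 popcount=3 -> KEEP
r=27=11011 popcount=4 -> skip
r=28=11100 popcount=3 -> KEEP
r=29=11101 popcount=4 -> skip
r=30=11110 popcount=4 -> skip
r=31=11111 popcount=5 -> skip
r=32=100000 popcount=1 -> skip
Kept rows: 19 21 22 25 26 28

Answer: 19 21 22 25 26 28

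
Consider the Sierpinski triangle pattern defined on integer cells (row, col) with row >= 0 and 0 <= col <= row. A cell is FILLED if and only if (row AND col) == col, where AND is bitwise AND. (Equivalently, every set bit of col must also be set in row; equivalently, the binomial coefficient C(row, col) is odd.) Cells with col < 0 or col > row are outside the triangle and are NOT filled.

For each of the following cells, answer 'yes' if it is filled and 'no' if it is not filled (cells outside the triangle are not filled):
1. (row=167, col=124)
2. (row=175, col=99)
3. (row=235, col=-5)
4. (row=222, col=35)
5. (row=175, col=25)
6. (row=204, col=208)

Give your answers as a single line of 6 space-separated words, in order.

(167,124): row=0b10100111, col=0b1111100, row AND col = 0b100100 = 36; 36 != 124 -> empty
(175,99): row=0b10101111, col=0b1100011, row AND col = 0b100011 = 35; 35 != 99 -> empty
(235,-5): col outside [0, 235] -> not filled
(222,35): row=0b11011110, col=0b100011, row AND col = 0b10 = 2; 2 != 35 -> empty
(175,25): row=0b10101111, col=0b11001, row AND col = 0b1001 = 9; 9 != 25 -> empty
(204,208): col outside [0, 204] -> not filled

Answer: no no no no no no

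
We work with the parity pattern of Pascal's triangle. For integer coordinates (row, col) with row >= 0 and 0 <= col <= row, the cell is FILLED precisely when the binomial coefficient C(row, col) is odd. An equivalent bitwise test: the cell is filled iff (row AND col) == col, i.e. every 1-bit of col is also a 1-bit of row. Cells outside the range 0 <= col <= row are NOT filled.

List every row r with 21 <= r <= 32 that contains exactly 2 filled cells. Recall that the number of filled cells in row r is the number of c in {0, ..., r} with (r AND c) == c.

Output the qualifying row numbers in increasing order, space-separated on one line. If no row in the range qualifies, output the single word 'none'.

Answer: 32

Derivation:
Row r has 2^popcount(r) filled cells, so we need popcount(r) = log2(2) = 1.
Scan r = 21..32 and keep those with exactly 1 one-bits:
r=21=10101 popcount=3 -> skip
r=22=10110 popcount=3 -> skip
r=23=10111 popcount=4 -> skip
r=24=11000 popcount=2 -> skip
r=25=11001 popcount=3 -> skip
r=26=11010 popcount=3 -> skip
r=27=11011 popcount=4 -> skip
r=28=11100 popcount=3 -> skip
r=29=11101 popcount=4 -> skip
r=30=11110 popcount=4 -> skip
r=31=11111 popcount=5 -> skip
r=32=100000 popcount=1 -> KEEP
Kept rows: 32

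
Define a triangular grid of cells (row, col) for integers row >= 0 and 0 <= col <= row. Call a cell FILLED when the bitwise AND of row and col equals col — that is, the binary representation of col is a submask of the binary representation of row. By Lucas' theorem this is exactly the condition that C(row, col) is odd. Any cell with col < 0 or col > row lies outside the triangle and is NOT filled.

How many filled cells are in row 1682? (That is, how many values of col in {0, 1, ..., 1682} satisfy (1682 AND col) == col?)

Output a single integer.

Answer: 32

Derivation:
1682 in binary = 11010010010
popcount(1682) = number of 1-bits in 11010010010 = 5
A col c satisfies (1682 AND c) == c iff every set bit of c is also set in 1682; each of the 5 set bits of 1682 can independently be on or off in c.
count = 2^5 = 32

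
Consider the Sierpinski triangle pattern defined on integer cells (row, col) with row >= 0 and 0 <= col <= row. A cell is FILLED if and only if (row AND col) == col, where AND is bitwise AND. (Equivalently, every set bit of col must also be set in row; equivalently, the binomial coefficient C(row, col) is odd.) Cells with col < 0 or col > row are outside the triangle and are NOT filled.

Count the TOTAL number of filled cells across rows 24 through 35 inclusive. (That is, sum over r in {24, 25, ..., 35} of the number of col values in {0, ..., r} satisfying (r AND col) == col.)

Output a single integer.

r24=11000 pc2: +4 =4
r25=11001 pc3: +8 =12
r26=11010 pc3: +8 =20
r27=11011 pc4: +16 =36
r28=11100 pc3: +8 =44
r29=11101 pc4: +16 =60
r30=11110 pc4: +16 =76
r31=11111 pc5: +32 =108
r32=100000 pc1: +2 =110
r33=100001 pc2: +4 =114
r34=100010 pc2: +4 =118
r35=100011 pc3: +8 =126

Answer: 126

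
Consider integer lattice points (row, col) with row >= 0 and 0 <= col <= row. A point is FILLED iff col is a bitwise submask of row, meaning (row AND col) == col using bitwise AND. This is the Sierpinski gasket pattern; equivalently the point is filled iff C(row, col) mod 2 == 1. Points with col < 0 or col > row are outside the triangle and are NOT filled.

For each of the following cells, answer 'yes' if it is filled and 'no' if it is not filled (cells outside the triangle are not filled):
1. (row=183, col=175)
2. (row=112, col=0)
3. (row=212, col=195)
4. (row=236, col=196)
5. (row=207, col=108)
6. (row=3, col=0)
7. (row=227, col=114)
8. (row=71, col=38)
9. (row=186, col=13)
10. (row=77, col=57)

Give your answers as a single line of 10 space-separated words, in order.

Answer: no yes no yes no yes no no no no

Derivation:
(183,175): row=0b10110111, col=0b10101111, row AND col = 0b10100111 = 167; 167 != 175 -> empty
(112,0): row=0b1110000, col=0b0, row AND col = 0b0 = 0; 0 == 0 -> filled
(212,195): row=0b11010100, col=0b11000011, row AND col = 0b11000000 = 192; 192 != 195 -> empty
(236,196): row=0b11101100, col=0b11000100, row AND col = 0b11000100 = 196; 196 == 196 -> filled
(207,108): row=0b11001111, col=0b1101100, row AND col = 0b1001100 = 76; 76 != 108 -> empty
(3,0): row=0b11, col=0b0, row AND col = 0b0 = 0; 0 == 0 -> filled
(227,114): row=0b11100011, col=0b1110010, row AND col = 0b1100010 = 98; 98 != 114 -> empty
(71,38): row=0b1000111, col=0b100110, row AND col = 0b110 = 6; 6 != 38 -> empty
(186,13): row=0b10111010, col=0b1101, row AND col = 0b1000 = 8; 8 != 13 -> empty
(77,57): row=0b1001101, col=0b111001, row AND col = 0b1001 = 9; 9 != 57 -> empty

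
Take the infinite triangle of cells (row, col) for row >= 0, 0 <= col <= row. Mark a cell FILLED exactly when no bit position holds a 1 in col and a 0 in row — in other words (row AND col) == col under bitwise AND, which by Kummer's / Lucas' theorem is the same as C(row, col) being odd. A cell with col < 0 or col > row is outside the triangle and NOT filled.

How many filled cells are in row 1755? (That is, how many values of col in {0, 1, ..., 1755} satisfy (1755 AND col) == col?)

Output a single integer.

1755 in binary = 11011011011
popcount(1755) = number of 1-bits in 11011011011 = 8
A col c satisfies (1755 AND c) == c iff every set bit of c is also set in 1755; each of the 8 set bits of 1755 can independently be on or off in c.
count = 2^8 = 256

Answer: 256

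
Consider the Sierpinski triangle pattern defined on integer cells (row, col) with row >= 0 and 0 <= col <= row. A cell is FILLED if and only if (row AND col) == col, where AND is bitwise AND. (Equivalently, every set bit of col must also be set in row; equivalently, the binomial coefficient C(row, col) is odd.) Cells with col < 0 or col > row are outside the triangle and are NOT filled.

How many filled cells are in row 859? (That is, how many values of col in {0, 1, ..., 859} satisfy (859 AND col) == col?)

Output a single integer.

859 in binary = 1101011011
popcount(859) = number of 1-bits in 1101011011 = 7
A col c satisfies (859 AND c) == c iff every set bit of c is also set in 859; each of the 7 set bits of 859 can independently be on or off in c.
count = 2^7 = 128

Answer: 128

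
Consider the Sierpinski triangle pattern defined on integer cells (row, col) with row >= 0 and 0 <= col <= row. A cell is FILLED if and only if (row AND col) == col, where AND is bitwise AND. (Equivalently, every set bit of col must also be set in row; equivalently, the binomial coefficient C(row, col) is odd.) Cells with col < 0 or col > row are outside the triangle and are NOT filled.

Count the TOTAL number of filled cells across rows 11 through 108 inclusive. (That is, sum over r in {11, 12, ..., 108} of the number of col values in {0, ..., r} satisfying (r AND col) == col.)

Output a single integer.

r11=1011 pc3: +8 =8
r12=1100 pc2: +4 =12
r13=1101 pc3: +8 =20
r14=1110 pc3: +8 =28
r15=1111 pc4: +16 =44
r16=10000 pc1: +2 =46
r17=10001 pc2: +4 =50
r18=10010 pc2: +4 =54
r19=10011 pc3: +8 =62
r20=10100 pc2: +4 =66
r21=10101 pc3: +8 =74
r22=10110 pc3: +8 =82
r23=10111 pc4: +16 =98
r24=11000 pc2: +4 =102
r25=11001 pc3: +8 =110
r26=11010 pc3: +8 =118
r27=11011 pc4: +16 =134
r28=11100 pc3: +8 =142
r29=11101 pc4: +16 =158
r30=11110 pc4: +16 =174
r31=11111 pc5: +32 =206
r32=100000 pc1: +2 =208
r33=100001 pc2: +4 =212
r34=100010 pc2: +4 =216
r35=100011 pc3: +8 =224
r36=100100 pc2: +4 =228
r37=100101 pc3: +8 =236
r38=100110 pc3: +8 =244
r39=100111 pc4: +16 =260
r40=101000 pc2: +4 =264
r41=101001 pc3: +8 =272
r42=101010 pc3: +8 =280
r43=101011 pc4: +16 =296
r44=101100 pc3: +8 =304
r45=101101 pc4: +16 =320
r46=101110 pc4: +16 =336
r47=101111 pc5: +32 =368
r48=110000 pc2: +4 =372
r49=110001 pc3: +8 =380
r50=110010 pc3: +8 =388
r51=110011 pc4: +16 =404
r52=110100 pc3: +8 =412
r53=110101 pc4: +16 =428
r54=110110 pc4: +16 =444
r55=110111 pc5: +32 =476
r56=111000 pc3: +8 =484
r57=111001 pc4: +16 =500
r58=111010 pc4: +16 =516
r59=111011 pc5: +32 =548
r60=111100 pc4: +16 =564
r61=111101 pc5: +32 =596
r62=111110 pc5: +32 =628
r63=111111 pc6: +64 =692
r64=1000000 pc1: +2 =694
r65=1000001 pc2: +4 =698
r66=1000010 pc2: +4 =702
r67=1000011 pc3: +8 =710
r68=1000100 pc2: +4 =714
r69=1000101 pc3: +8 =722
r70=1000110 pc3: +8 =730
r71=1000111 pc4: +16 =746
r72=1001000 pc2: +4 =750
r73=1001001 pc3: +8 =758
r74=1001010 pc3: +8 =766
r75=1001011 pc4: +16 =782
r76=1001100 pc3: +8 =790
r77=1001101 pc4: +16 =806
r78=1001110 pc4: +16 =822
r79=1001111 pc5: +32 =854
r80=1010000 pc2: +4 =858
r81=1010001 pc3: +8 =866
r82=1010010 pc3: +8 =874
r83=1010011 pc4: +16 =890
r84=1010100 pc3: +8 =898
r85=1010101 pc4: +16 =914
r86=1010110 pc4: +16 =930
r87=1010111 pc5: +32 =962
r88=1011000 pc3: +8 =970
r89=1011001 pc4: +16 =986
r90=1011010 pc4: +16 =1002
r91=1011011 pc5: +32 =1034
r92=1011100 pc4: +16 =1050
r93=1011101 pc5: +32 =1082
r94=1011110 pc5: +32 =1114
r95=1011111 pc6: +64 =1178
r96=1100000 pc2: +4 =1182
r97=1100001 pc3: +8 =1190
r98=1100010 pc3: +8 =1198
r99=1100011 pc4: +16 =1214
r100=1100100 pc3: +8 =1222
r101=1100101 pc4: +16 =1238
r102=1100110 pc4: +16 =1254
r103=1100111 pc5: +32 =1286
r104=1101000 pc3: +8 =1294
r105=1101001 pc4: +16 =1310
r106=1101010 pc4: +16 =1326
r107=1101011 pc5: +32 =1358
r108=1101100 pc4: +16 =1374

Answer: 1374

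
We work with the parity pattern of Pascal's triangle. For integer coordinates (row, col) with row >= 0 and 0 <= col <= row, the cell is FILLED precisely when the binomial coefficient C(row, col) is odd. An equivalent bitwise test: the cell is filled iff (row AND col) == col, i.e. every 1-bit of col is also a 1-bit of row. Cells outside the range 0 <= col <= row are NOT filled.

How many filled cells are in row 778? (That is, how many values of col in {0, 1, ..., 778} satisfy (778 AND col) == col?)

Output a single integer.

778 in binary = 1100001010
popcount(778) = number of 1-bits in 1100001010 = 4
A col c satisfies (778 AND c) == c iff every set bit of c is also set in 778; each of the 4 set bits of 778 can independently be on or off in c.
count = 2^4 = 16

Answer: 16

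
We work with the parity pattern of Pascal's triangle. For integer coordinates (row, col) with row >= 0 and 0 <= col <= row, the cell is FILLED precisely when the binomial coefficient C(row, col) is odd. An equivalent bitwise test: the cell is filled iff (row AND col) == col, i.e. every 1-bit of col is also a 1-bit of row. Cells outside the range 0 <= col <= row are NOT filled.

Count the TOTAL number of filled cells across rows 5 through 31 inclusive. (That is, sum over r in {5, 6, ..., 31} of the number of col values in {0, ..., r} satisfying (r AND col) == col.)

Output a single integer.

Answer: 232

Derivation:
r5=101 pc2: +4 =4
r6=110 pc2: +4 =8
r7=111 pc3: +8 =16
r8=1000 pc1: +2 =18
r9=1001 pc2: +4 =22
r10=1010 pc2: +4 =26
r11=1011 pc3: +8 =34
r12=1100 pc2: +4 =38
r13=1101 pc3: +8 =46
r14=1110 pc3: +8 =54
r15=1111 pc4: +16 =70
r16=10000 pc1: +2 =72
r17=10001 pc2: +4 =76
r18=10010 pc2: +4 =80
r19=10011 pc3: +8 =88
r20=10100 pc2: +4 =92
r21=10101 pc3: +8 =100
r22=10110 pc3: +8 =108
r23=10111 pc4: +16 =124
r24=11000 pc2: +4 =128
r25=11001 pc3: +8 =136
r26=11010 pc3: +8 =144
r27=11011 pc4: +16 =160
r28=11100 pc3: +8 =168
r29=11101 pc4: +16 =184
r30=11110 pc4: +16 =200
r31=11111 pc5: +32 =232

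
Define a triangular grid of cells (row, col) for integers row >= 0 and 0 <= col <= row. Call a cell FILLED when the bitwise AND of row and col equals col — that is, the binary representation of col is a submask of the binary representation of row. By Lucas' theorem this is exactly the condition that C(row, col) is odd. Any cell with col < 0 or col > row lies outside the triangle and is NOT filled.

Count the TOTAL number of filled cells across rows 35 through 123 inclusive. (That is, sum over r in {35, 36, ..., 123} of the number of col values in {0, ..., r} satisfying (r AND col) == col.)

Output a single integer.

Answer: 1646

Derivation:
r35=100011 pc3: +8 =8
r36=100100 pc2: +4 =12
r37=100101 pc3: +8 =20
r38=100110 pc3: +8 =28
r39=100111 pc4: +16 =44
r40=101000 pc2: +4 =48
r41=101001 pc3: +8 =56
r42=101010 pc3: +8 =64
r43=101011 pc4: +16 =80
r44=101100 pc3: +8 =88
r45=101101 pc4: +16 =104
r46=101110 pc4: +16 =120
r47=101111 pc5: +32 =152
r48=110000 pc2: +4 =156
r49=110001 pc3: +8 =164
r50=110010 pc3: +8 =172
r51=110011 pc4: +16 =188
r52=110100 pc3: +8 =196
r53=110101 pc4: +16 =212
r54=110110 pc4: +16 =228
r55=110111 pc5: +32 =260
r56=111000 pc3: +8 =268
r57=111001 pc4: +16 =284
r58=111010 pc4: +16 =300
r59=111011 pc5: +32 =332
r60=111100 pc4: +16 =348
r61=111101 pc5: +32 =380
r62=111110 pc5: +32 =412
r63=111111 pc6: +64 =476
r64=1000000 pc1: +2 =478
r65=1000001 pc2: +4 =482
r66=1000010 pc2: +4 =486
r67=1000011 pc3: +8 =494
r68=1000100 pc2: +4 =498
r69=1000101 pc3: +8 =506
r70=1000110 pc3: +8 =514
r71=1000111 pc4: +16 =530
r72=1001000 pc2: +4 =534
r73=1001001 pc3: +8 =542
r74=1001010 pc3: +8 =550
r75=1001011 pc4: +16 =566
r76=1001100 pc3: +8 =574
r77=1001101 pc4: +16 =590
r78=1001110 pc4: +16 =606
r79=1001111 pc5: +32 =638
r80=1010000 pc2: +4 =642
r81=1010001 pc3: +8 =650
r82=1010010 pc3: +8 =658
r83=1010011 pc4: +16 =674
r84=1010100 pc3: +8 =682
r85=1010101 pc4: +16 =698
r86=1010110 pc4: +16 =714
r87=1010111 pc5: +32 =746
r88=1011000 pc3: +8 =754
r89=1011001 pc4: +16 =770
r90=1011010 pc4: +16 =786
r91=1011011 pc5: +32 =818
r92=1011100 pc4: +16 =834
r93=1011101 pc5: +32 =866
r94=1011110 pc5: +32 =898
r95=1011111 pc6: +64 =962
r96=1100000 pc2: +4 =966
r97=1100001 pc3: +8 =974
r98=1100010 pc3: +8 =982
r99=1100011 pc4: +16 =998
r100=1100100 pc3: +8 =1006
r101=1100101 pc4: +16 =1022
r102=1100110 pc4: +16 =1038
r103=1100111 pc5: +32 =1070
r104=1101000 pc3: +8 =1078
r105=1101001 pc4: +16 =1094
r106=1101010 pc4: +16 =1110
r107=1101011 pc5: +32 =1142
r108=1101100 pc4: +16 =1158
r109=1101101 pc5: +32 =1190
r110=1101110 pc5: +32 =1222
r111=1101111 pc6: +64 =1286
r112=1110000 pc3: +8 =1294
r113=1110001 pc4: +16 =1310
r114=1110010 pc4: +16 =1326
r115=1110011 pc5: +32 =1358
r116=1110100 pc4: +16 =1374
r117=1110101 pc5: +32 =1406
r118=1110110 pc5: +32 =1438
r119=1110111 pc6: +64 =1502
r120=1111000 pc4: +16 =1518
r121=1111001 pc5: +32 =1550
r122=1111010 pc5: +32 =1582
r123=1111011 pc6: +64 =1646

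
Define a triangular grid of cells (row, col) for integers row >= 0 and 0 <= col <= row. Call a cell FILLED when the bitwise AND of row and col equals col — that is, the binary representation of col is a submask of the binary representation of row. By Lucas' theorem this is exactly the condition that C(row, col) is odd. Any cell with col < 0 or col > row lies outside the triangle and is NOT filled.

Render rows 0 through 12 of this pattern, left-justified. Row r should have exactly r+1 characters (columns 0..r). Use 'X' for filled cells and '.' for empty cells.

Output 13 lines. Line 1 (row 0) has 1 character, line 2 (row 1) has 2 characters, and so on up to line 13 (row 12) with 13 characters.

Answer: X
XX
X.X
XXXX
X...X
XX..XX
X.X.X.X
XXXXXXXX
X.......X
XX......XX
X.X.....X.X
XXXX....XXXX
X...X...X...X

Derivation:
r0=0: X
r1=1: XX
r2=10: X.X
r3=11: XXXX
r4=100: X...X
r5=101: XX..XX
r6=110: X.X.X.X
r7=111: XXXXXXXX
r8=1000: X.......X
r9=1001: XX......XX
r10=1010: X.X.....X.X
r11=1011: XXXX....XXXX
r12=1100: X...X...X...X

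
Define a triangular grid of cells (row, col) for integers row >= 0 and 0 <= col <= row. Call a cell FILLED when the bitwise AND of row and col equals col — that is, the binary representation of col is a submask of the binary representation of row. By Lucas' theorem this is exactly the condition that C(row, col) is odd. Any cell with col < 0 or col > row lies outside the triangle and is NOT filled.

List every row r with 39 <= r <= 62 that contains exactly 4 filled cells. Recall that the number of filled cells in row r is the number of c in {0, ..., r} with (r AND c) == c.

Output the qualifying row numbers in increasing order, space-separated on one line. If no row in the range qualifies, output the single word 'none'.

Answer: 40 48

Derivation:
Row r has 2^popcount(r) filled cells, so we need popcount(r) = log2(4) = 2.
Scan r = 39..62 and keep those with exactly 2 one-bits:
r=39=100111 popcount=4 -> skip
r=40=101000 popcount=2 -> KEEP
r=41=101001 popcount=3 -> skip
r=42=101010 popcount=3 -> skip
r=43=101011 popcount=4 -> skip
r=44=101100 popcount=3 -> skip
r=45=101101 popcount=4 -> skip
r=46=101110 popcount=4 -> skip
r=47=101111 popcount=5 -> skip
r=48=110000 popcount=2 -> KEEP
r=49=110001 popcount=3 -> skip
r=50=110010 popcount=3 -> skip
r=51=110011 popcount=4 -> skip
r=52=110100 popcount=3 -> skip
r=53=110101 popcount=4 -> skip
r=54=110110 popcount=4 -> skip
r=55=110111 popcount=5 -> skip
r=56=111000 popcount=3 -> skip
r=57=111001 popcount=4 -> skip
r=58=111010 popcount=4 -> skip
r=59=111011 popcount=5 -> skip
r=60=111100 popcount=4 -> skip
r=61=111101 popcount=5 -> skip
r=62=111110 popcount=5 -> skip
Kept rows: 40 48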